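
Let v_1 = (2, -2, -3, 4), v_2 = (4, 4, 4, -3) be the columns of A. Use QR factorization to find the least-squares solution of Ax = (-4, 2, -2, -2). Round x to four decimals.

v_1 = (2, -2, -3, 4); ‖v_1‖ = 5.7446, so q_1 = (0.3482, -0.3482, -0.5222, 0.6963).
q_1·v_2 = 0.3482·4 + (-0.3482)·4 + (-0.5222)·4 + 0.6963·(-3) = -4.1779.
u_2 = v_2 + 4.1779·q_1 = (5.4545, 2.5455, 1.8182, -0.0909).
‖u_2‖ = 6.2885, so q_2 = (0.8674, 0.4048, 0.2891, -0.0145).
Qᵀb = (-2.4371, -3.2093).
Back-substitute: x_2 = -3.2093/6.2885 = -0.5103.
x_1 = (-2.4371 + 4.1779·(-0.5103))/5.7446 = -0.7954.

x = (-0.7954, -0.5103)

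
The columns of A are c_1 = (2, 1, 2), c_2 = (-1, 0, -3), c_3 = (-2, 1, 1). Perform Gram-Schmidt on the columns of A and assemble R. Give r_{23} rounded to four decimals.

r_{23} = -1.1113

q_1 = c_1/‖c_1‖ = (2, 1, 2)/3.0000 = (0.6667, 0.3333, 0.6667).
r_{12} = q_1·c_2 = -2.6667.
u_2 = c_2 + 2.6667·q_1 = (0.7778, 0.8889, -1.2222).
‖u_2‖ = 1.6997, so q_2 = (0.4576, 0.5230, -0.7191).
r_{23} = q_2·c_3 = -1.1113.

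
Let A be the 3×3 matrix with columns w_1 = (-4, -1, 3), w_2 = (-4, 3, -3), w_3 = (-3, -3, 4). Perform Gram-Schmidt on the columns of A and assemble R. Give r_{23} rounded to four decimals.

w_1 = (-4, -1, 3); ‖w_1‖ = 5.0990, so e_1 = (-0.7845, -0.1961, 0.5883).
e_1·w_2 = (-0.7845)·(-4) + (-0.1961)·3 + 0.5883·(-3) = 0.7845.
u_2 = w_2 − 0.7845·e_1 = (-3.3846, 3.1538, -3.4615).
‖u_2‖ = 5.7779, so e_2 = (-0.5858, 0.5458, -0.5991).
r_{23} = e_2·w_3 = -2.2766.

r_{23} = -2.2766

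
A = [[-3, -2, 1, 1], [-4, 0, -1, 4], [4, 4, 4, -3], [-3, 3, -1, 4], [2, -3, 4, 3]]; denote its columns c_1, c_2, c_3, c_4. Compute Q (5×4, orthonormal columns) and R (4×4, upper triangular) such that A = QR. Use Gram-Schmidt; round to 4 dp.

q_1 = c_1/‖c_1‖ = (-3, -4, 4, -3, 2)/7.3485 = (-0.4082, -0.5443, 0.5443, -0.4082, 0.2722).
r_{12} = q_1·c_2 = 0.9526.
u_2 = c_2 − 0.9526·q_1 = (-1.6111, 0.5185, 3.4815, 3.3889, -3.2593).
‖u_2‖ = 6.0904, so q_2 = (-0.2645, 0.0851, 0.5716, 0.5564, -0.5351).
r_{13} = q_1·c_3 = 3.8103; r_{23} = q_2·c_3 = -0.7602.
u_3 = c_3 − 3.8103·q_1 + 0.7602·q_2 = (2.3545, 1.1388, 2.3605, 0.9785, 2.5562).
‖u_3‖ = 4.4614, so q_3 = (0.5277, 0.2553, 0.5291, 0.2193, 0.5730).
r_{14} = q_1·c_4 = -5.0351; r_{24} = q_2·c_4 = -1.0186; r_{34} = q_3·c_4 = 2.5577.
u_4 = c_4 + 5.0351·q_1 + 1.0186·q_2 − 2.5577·q_3 = (-2.6748, 0.6931, -1.0303, 1.9502, 2.3598).
‖u_4‖ = 4.2507, so q_4 = (-0.6293, 0.1631, -0.2424, 0.4588, 0.5552).

Q = [[-0.4082, -0.2645, 0.5277, -0.6293], [-0.5443, 0.0851, 0.2553, 0.1631], [0.5443, 0.5716, 0.5291, -0.2424], [-0.4082, 0.5564, 0.2193, 0.4588], [0.2722, -0.5351, 0.5730, 0.5552]], R = [[7.3485, 0.9526, 3.8103, -5.0351], [0.0000, 6.0904, -0.7602, -1.0186], [0.0000, 0.0000, 4.4614, 2.5577], [0.0000, 0.0000, 0.0000, 4.2507]]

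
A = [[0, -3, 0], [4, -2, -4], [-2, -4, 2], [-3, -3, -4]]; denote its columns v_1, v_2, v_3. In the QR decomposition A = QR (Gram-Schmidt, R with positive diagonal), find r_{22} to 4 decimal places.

v_1 = (0, 4, -2, -3); ‖v_1‖ = 5.3852, so e_1 = (0.0000, 0.7428, -0.3714, -0.5571).
e_1·v_2 = 0.0000·(-3) + 0.7428·(-2) + (-0.3714)·(-4) + (-0.5571)·(-3) = 1.6713.
u_2 = v_2 − 1.6713·e_1 = (-3.0000, -3.2414, -3.3793, -2.0690).
r_{22} = ‖u_2‖ = 5.9335.

r_{22} = 5.9335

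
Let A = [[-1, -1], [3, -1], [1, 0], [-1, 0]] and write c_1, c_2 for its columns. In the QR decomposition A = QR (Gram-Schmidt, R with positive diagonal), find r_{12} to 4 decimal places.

r_{12} = -0.5774

e_1 = c_1/‖c_1‖ = (-1, 3, 1, -1)/3.4641 = (-0.2887, 0.8660, 0.2887, -0.2887).
r_{12} = e_1·c_2 = -0.5774.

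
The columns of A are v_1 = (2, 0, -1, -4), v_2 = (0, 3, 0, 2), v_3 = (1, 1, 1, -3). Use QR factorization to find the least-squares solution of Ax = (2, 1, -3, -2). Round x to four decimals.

v_1 = (2, 0, -1, -4); ‖v_1‖ = 4.5826, so q_1 = (0.4364, 0.0000, -0.2182, -0.8729).
q_1·v_2 = 0.4364·0 + 0.0000·3 + (-0.2182)·0 + (-0.8729)·2 = -1.7457.
u_2 = v_2 + 1.7457·q_1 = (0.7619, 3.0000, -0.3810, 0.4762).
‖u_2‖ = 3.1547, so q_2 = (0.2415, 0.9510, -0.1208, 0.1509).
q_1·v_3 = 0.4364·1 + 0.0000·1 + (-0.2182)·1 + (-0.8729)·(-3) = 2.8368; q_2·v_3 = 0.2415·1 + 0.9510·1 + (-0.1208)·1 + 0.1509·(-3) = 0.6189.
u_3 = v_3 − 2.8368·q_1 − 0.6189·q_2 = (-0.3876, 0.4115, 1.6938, -0.6172).
‖u_3‖ = 1.8893, so q_3 = (-0.2051, 0.2178, 0.8965, -0.3267).
Qᵀb = (3.2733, 1.4944, -2.2286).
Back-substitute: x_3 = -2.2286/1.8893 = -1.1796.
x_2 = (1.4944 − 0.6189·(-1.1796))/3.1547 = 0.7051.
x_1 = (3.2733 + 1.7457·0.7051 − 2.8368·(-1.1796))/4.5826 = 1.7131.

x = (1.7131, 0.7051, -1.1796)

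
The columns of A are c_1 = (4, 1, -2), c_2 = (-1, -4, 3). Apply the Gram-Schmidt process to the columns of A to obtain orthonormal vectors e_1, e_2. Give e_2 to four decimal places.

e_2 = (0.4082, -0.8165, 0.4082)

e_1 = c_1/‖c_1‖ = (4, 1, -2)/4.5826 = (0.8729, 0.2182, -0.4364).
r_{12} = e_1·c_2 = -3.0551.
u_2 = c_2 + 3.0551·e_1 = (1.6667, -3.3333, 1.6667).
‖u_2‖ = 4.0825, so e_2 = (0.4082, -0.8165, 0.4082).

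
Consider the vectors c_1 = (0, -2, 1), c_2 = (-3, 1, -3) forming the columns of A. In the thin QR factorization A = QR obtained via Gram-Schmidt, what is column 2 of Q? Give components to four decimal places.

c_1 = (0, -2, 1); ‖c_1‖ = 2.2361, so e_1 = (0.0000, -0.8944, 0.4472).
e_1·c_2 = 0.0000·(-3) + (-0.8944)·1 + 0.4472·(-3) = -2.2361.
u_2 = c_2 + 2.2361·e_1 = (-3.0000, -1.0000, -2.0000).
‖u_2‖ = 3.7417, so e_2 = (-0.8018, -0.2673, -0.5345).

e_2 = (-0.8018, -0.2673, -0.5345)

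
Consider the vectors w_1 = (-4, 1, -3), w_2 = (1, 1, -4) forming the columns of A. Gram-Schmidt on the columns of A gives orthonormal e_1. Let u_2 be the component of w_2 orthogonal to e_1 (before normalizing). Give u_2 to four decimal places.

u_2 = (2.3846, 0.6538, -2.9615)

w_1 = (-4, 1, -3); ‖w_1‖ = 5.0990, so e_1 = (-0.7845, 0.1961, -0.5883).
e_1·w_2 = (-0.7845)·1 + 0.1961·1 + (-0.5883)·(-4) = 1.7650.
u_2 = w_2 − 1.7650·e_1 = (2.3846, 0.6538, -2.9615).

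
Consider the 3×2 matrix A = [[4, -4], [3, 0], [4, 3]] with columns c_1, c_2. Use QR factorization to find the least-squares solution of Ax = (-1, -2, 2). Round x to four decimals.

x = (-0.0099, 0.3984)

e_1 = c_1/‖c_1‖ = (4, 3, 4)/6.4031 = (0.6247, 0.4685, 0.6247).
r_{12} = e_1·c_2 = -0.6247.
u_2 = c_2 + 0.6247·e_1 = (-3.6098, 0.2927, 3.3902).
‖u_2‖ = 4.9608, so e_2 = (-0.7277, 0.0590, 0.6834).
Qᵀb = (-0.3123, 1.9765).
Back-substitute: x_2 = 1.9765/4.9608 = 0.3984.
x_1 = (-0.3123 + 0.6247·0.3984)/6.4031 = -0.0099.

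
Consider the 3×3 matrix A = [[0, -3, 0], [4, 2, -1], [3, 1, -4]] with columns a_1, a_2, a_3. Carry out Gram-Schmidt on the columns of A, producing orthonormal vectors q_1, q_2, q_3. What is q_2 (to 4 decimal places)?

q_2 = (-0.9912, 0.0793, -0.1057)

a_1 = (0, 4, 3); ‖a_1‖ = 5.0000, so q_1 = (0.0000, 0.8000, 0.6000).
q_1·a_2 = 0.0000·(-3) + 0.8000·2 + 0.6000·1 = 2.2000.
u_2 = a_2 − 2.2000·q_1 = (-3.0000, 0.2400, -0.3200).
‖u_2‖ = 3.0265, so q_2 = (-0.9912, 0.0793, -0.1057).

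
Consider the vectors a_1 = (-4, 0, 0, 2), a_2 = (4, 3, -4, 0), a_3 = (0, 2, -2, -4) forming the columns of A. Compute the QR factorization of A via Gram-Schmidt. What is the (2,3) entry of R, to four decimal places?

q_1 = a_1/‖a_1‖ = (-4, 0, 0, 2)/4.4721 = (-0.8944, 0.0000, 0.0000, 0.4472).
r_{12} = q_1·a_2 = -3.5777.
u_2 = a_2 + 3.5777·q_1 = (0.8000, 3.0000, -4.0000, 1.6000).
‖u_2‖ = 5.3104, so q_2 = (0.1506, 0.5649, -0.7532, 0.3013).
r_{23} = q_2·a_3 = 1.4312.

r_{23} = 1.4312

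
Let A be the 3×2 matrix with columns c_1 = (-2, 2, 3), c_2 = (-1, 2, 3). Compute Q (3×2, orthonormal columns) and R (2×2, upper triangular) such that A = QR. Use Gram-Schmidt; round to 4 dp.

c_1 = (-2, 2, 3); ‖c_1‖ = 4.1231, so q_1 = (-0.4851, 0.4851, 0.7276).
q_1·c_2 = (-0.4851)·(-1) + 0.4851·2 + 0.7276·3 = 3.6380.
u_2 = c_2 − 3.6380·q_1 = (0.7647, 0.2353, 0.3529).
‖u_2‖ = 0.8745, so q_2 = (0.8745, 0.2691, 0.4036).

Q = [[-0.4851, 0.8745], [0.4851, 0.2691], [0.7276, 0.4036]], R = [[4.1231, 3.6380], [0.0000, 0.8745]]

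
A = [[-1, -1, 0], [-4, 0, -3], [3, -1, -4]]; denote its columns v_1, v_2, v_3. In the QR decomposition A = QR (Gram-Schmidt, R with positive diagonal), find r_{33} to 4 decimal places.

v_1 = (-1, -4, 3); ‖v_1‖ = 5.0990, so e_1 = (-0.1961, -0.7845, 0.5883).
e_1·v_2 = (-0.1961)·(-1) + (-0.7845)·0 + 0.5883·(-1) = -0.3922.
u_2 = v_2 + 0.3922·e_1 = (-1.0769, -0.3077, -0.7692).
‖u_2‖ = 1.3587, so e_2 = (-0.7926, -0.2265, -0.5661).
e_1·v_3 = (-0.1961)·0 + (-0.7845)·(-3) + 0.5883·(-4) = 0.0000; e_2·v_3 = (-0.7926)·0 + (-0.2265)·(-3) + (-0.5661)·(-4) = 2.9439.
u_3 = v_3 + 0.0000·e_1 − 2.9439·e_2 = (2.3333, -2.3333, -2.3333).
r_{33} = ‖u_3‖ = 4.0415.

r_{33} = 4.0415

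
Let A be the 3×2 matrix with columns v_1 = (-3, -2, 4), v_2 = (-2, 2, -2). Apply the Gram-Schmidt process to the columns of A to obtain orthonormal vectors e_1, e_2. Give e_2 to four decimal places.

e_2 = (-0.7990, 0.4836, -0.3574)

e_1 = v_1/‖v_1‖ = (-3, -2, 4)/5.3852 = (-0.5571, -0.3714, 0.7428).
r_{12} = e_1·v_2 = -1.1142.
u_2 = v_2 + 1.1142·e_1 = (-2.6207, 1.5862, -1.1724).
‖u_2‖ = 3.2800, so e_2 = (-0.7990, 0.4836, -0.3574).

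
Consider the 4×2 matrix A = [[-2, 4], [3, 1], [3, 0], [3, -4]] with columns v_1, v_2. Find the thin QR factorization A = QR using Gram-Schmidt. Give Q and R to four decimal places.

Q = [[-0.3592, 0.5966], [0.5388, 0.5436], [0.5388, 0.3381], [0.5388, -0.4839]], R = [[5.5678, -3.0533], [0.0000, 4.8659]]

v_1 = (-2, 3, 3, 3); ‖v_1‖ = 5.5678, so q_1 = (-0.3592, 0.5388, 0.5388, 0.5388).
q_1·v_2 = (-0.3592)·4 + 0.5388·1 + 0.5388·0 + 0.5388·(-4) = -3.0533.
u_2 = v_2 + 3.0533·q_1 = (2.9032, 2.6452, 1.6452, -2.3548).
‖u_2‖ = 4.8659, so q_2 = (0.5966, 0.5436, 0.3381, -0.4839).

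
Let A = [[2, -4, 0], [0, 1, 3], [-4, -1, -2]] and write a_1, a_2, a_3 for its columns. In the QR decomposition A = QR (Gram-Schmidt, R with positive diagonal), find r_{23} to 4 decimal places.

a_1 = (2, 0, -4); ‖a_1‖ = 4.4721, so q_1 = (0.4472, 0.0000, -0.8944).
q_1·a_2 = 0.4472·(-4) + 0.0000·1 + (-0.8944)·(-1) = -0.8944.
u_2 = a_2 + 0.8944·q_1 = (-3.6000, 1.0000, -1.8000).
‖u_2‖ = 4.1473, so q_2 = (-0.8680, 0.2411, -0.4340).
r_{23} = q_2·a_3 = 1.5914.

r_{23} = 1.5914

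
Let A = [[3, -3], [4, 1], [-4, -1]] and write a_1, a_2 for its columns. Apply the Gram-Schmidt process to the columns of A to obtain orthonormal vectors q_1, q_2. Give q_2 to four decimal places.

q_1 = a_1/‖a_1‖ = (3, 4, -4)/6.4031 = (0.4685, 0.6247, -0.6247).
r_{12} = q_1·a_2 = -0.1562.
u_2 = a_2 + 0.1562·q_1 = (-2.9268, 1.0976, -1.0976).
‖u_2‖ = 3.3129, so q_2 = (-0.8835, 0.3313, -0.3313).

q_2 = (-0.8835, 0.3313, -0.3313)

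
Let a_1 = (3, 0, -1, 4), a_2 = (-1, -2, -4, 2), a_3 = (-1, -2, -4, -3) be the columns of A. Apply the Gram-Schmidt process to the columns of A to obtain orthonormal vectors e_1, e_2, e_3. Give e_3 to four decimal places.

e_3 = (0.6670, -0.0928, -0.4234, -0.6061)

a_1 = (3, 0, -1, 4); ‖a_1‖ = 5.0990, so e_1 = (0.5883, 0.0000, -0.1961, 0.7845).
e_1·a_2 = 0.5883·(-1) + 0.0000·(-2) + (-0.1961)·(-4) + 0.7845·2 = 1.7650.
u_2 = a_2 − 1.7650·e_1 = (-2.0385, -2.0000, -3.6538, 0.6154).
‖u_2‖ = 4.6781, so e_2 = (-0.4357, -0.4275, -0.7811, 0.1315).
e_1·a_3 = 0.5883·(-1) + 0.0000·(-2) + (-0.1961)·(-4) + 0.7845·(-3) = -2.1573; e_2·a_3 = (-0.4357)·(-1) + (-0.4275)·(-2) + (-0.7811)·(-4) + 0.1315·(-3) = 4.0204.
u_3 = a_3 + 2.1573·e_1 − 4.0204·e_2 = (2.0211, -0.2812, -1.2830, -1.8366).
‖u_3‖ = 3.0303, so e_3 = (0.6670, -0.0928, -0.4234, -0.6061).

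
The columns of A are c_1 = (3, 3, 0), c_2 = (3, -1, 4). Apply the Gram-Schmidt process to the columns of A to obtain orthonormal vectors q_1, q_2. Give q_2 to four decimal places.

c_1 = (3, 3, 0); ‖c_1‖ = 4.2426, so q_1 = (0.7071, 0.7071, 0.0000).
q_1·c_2 = 0.7071·3 + 0.7071·(-1) + 0.0000·4 = 1.4142.
u_2 = c_2 − 1.4142·q_1 = (2.0000, -2.0000, 4.0000).
‖u_2‖ = 4.8990, so q_2 = (0.4082, -0.4082, 0.8165).

q_2 = (0.4082, -0.4082, 0.8165)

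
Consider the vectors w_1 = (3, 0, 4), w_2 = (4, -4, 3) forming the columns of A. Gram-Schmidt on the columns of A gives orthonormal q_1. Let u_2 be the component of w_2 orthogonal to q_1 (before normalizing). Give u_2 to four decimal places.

u_2 = (1.1200, -4.0000, -0.8400)

w_1 = (3, 0, 4); ‖w_1‖ = 5.0000, so q_1 = (0.6000, 0.0000, 0.8000).
q_1·w_2 = 0.6000·4 + 0.0000·(-4) + 0.8000·3 = 4.8000.
u_2 = w_2 − 4.8000·q_1 = (1.1200, -4.0000, -0.8400).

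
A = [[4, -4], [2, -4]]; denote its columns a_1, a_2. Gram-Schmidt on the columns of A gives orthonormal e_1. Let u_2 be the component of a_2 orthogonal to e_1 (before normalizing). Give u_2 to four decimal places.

u_2 = (0.8000, -1.6000)

a_1 = (4, 2); ‖a_1‖ = 4.4721, so e_1 = (0.8944, 0.4472).
e_1·a_2 = 0.8944·(-4) + 0.4472·(-4) = -5.3666.
u_2 = a_2 + 5.3666·e_1 = (0.8000, -1.6000).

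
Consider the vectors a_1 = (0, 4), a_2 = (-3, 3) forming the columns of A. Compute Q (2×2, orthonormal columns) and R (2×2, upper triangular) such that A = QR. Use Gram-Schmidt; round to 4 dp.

a_1 = (0, 4); ‖a_1‖ = 4.0000, so e_1 = (0.0000, 1.0000).
e_1·a_2 = 0.0000·(-3) + 1.0000·3 = 3.0000.
u_2 = a_2 − 3.0000·e_1 = (-3.0000, 0.0000).
‖u_2‖ = 3.0000, so e_2 = (-1.0000, 0.0000).

Q = [[0.0000, -1.0000], [1.0000, 0.0000]], R = [[4.0000, 3.0000], [0.0000, 3.0000]]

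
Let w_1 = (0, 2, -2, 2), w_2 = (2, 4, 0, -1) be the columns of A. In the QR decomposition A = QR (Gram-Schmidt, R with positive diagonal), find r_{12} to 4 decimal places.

w_1 = (0, 2, -2, 2); ‖w_1‖ = 3.4641, so q_1 = (0.0000, 0.5774, -0.5774, 0.5774).
r_{12} = q_1·w_2 = 1.7321.

r_{12} = 1.7321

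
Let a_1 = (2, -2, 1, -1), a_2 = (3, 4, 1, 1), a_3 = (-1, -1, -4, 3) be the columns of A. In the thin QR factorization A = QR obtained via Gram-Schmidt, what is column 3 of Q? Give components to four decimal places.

a_1 = (2, -2, 1, -1); ‖a_1‖ = 3.1623, so q_1 = (0.6325, -0.6325, 0.3162, -0.3162).
q_1·a_2 = 0.6325·3 + (-0.6325)·4 + 0.3162·1 + (-0.3162)·1 = -0.6325.
u_2 = a_2 + 0.6325·q_1 = (3.4000, 3.6000, 1.2000, 0.8000).
‖u_2‖ = 5.1575, so q_2 = (0.6592, 0.6980, 0.2327, 0.1551).
q_1·a_3 = 0.6325·(-1) + (-0.6325)·(-1) + 0.3162·(-4) + (-0.3162)·3 = -2.2136; q_2·a_3 = 0.6592·(-1) + 0.6980·(-1) + 0.2327·(-4) + 0.1551·3 = -1.8226.
u_3 = a_3 + 2.2136·q_1 + 1.8226·q_2 = (1.6015, -1.1278, -2.8759, 2.5827).
‖u_3‖ = 4.3334, so q_3 = (0.3696, -0.2603, -0.6637, 0.5960).

q_3 = (0.3696, -0.2603, -0.6637, 0.5960)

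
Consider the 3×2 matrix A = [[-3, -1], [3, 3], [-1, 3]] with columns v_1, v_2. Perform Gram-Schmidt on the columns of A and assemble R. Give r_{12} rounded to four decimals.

r_{12} = 2.0647

e_1 = v_1/‖v_1‖ = (-3, 3, -1)/4.3589 = (-0.6882, 0.6882, -0.2294).
r_{12} = e_1·v_2 = 2.0647.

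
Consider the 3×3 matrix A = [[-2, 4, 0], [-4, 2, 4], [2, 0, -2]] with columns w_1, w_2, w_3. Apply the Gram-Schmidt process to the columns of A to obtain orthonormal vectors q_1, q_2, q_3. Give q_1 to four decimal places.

w_1 = (-2, -4, 2); ‖w_1‖ = 4.8990, so q_1 = (-0.4082, -0.8165, 0.4082).

q_1 = (-0.4082, -0.8165, 0.4082)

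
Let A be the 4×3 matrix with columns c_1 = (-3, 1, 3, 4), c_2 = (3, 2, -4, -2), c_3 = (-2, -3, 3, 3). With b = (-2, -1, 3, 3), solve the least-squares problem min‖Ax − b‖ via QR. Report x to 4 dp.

q_1 = c_1/‖c_1‖ = (-3, 1, 3, 4)/5.9161 = (-0.5071, 0.1690, 0.5071, 0.6761).
r_{12} = q_1·c_2 = -4.5638.
u_2 = c_2 + 4.5638·q_1 = (0.6857, 2.7714, -1.6857, 1.0857).
‖u_2‖ = 3.4888, so q_2 = (0.1965, 0.7944, -0.4832, 0.3112).
r_{13} = q_1·c_3 = 4.0567; r_{23} = q_2·c_3 = -3.2922.
u_3 = c_3 − 4.0567·q_1 + 3.2922·q_2 = (0.7042, -1.0704, -0.6479, 1.2817).
‖u_3‖ = 1.9246, so q_3 = (0.3659, -0.5562, -0.3366, 0.6659).
Qᵀb = (4.3948, -1.7034, 0.8123).
Back-substitute: x_3 = 0.8123/1.9246 = 0.4221.
x_2 = (-1.7034 + 3.2922·0.4221)/3.4888 = -0.0900.
x_1 = (4.3948 + 4.5638·(-0.0900) − 4.0567·0.4221)/5.9161 = 0.3840.

x = (0.3840, -0.0900, 0.4221)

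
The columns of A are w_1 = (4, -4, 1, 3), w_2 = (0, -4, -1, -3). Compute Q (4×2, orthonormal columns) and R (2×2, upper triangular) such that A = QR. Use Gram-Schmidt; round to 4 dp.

Q = [[0.6172, -0.1140], [-0.6172, -0.6838], [0.1543, -0.2279], [0.4629, -0.6838]], R = [[6.4807, 0.9258], [0.0000, 5.0143]]

w_1 = (4, -4, 1, 3); ‖w_1‖ = 6.4807, so q_1 = (0.6172, -0.6172, 0.1543, 0.4629).
q_1·w_2 = 0.6172·0 + (-0.6172)·(-4) + 0.1543·(-1) + 0.4629·(-3) = 0.9258.
u_2 = w_2 − 0.9258·q_1 = (-0.5714, -3.4286, -1.1429, -3.4286).
‖u_2‖ = 5.0143, so q_2 = (-0.1140, -0.6838, -0.2279, -0.6838).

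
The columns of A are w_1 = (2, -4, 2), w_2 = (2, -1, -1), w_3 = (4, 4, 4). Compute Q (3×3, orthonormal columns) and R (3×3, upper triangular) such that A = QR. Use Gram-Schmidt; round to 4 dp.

Q = [[0.4082, 0.7071, 0.5774], [-0.8165, 0.0000, 0.5774], [0.4082, -0.7071, 0.5774]], R = [[4.8990, 1.2247, 0.0000], [0.0000, 2.1213, 0.0000], [0.0000, 0.0000, 6.9282]]

e_1 = w_1/‖w_1‖ = (2, -4, 2)/4.8990 = (0.4082, -0.8165, 0.4082).
r_{12} = e_1·w_2 = 1.2247.
u_2 = w_2 − 1.2247·e_1 = (1.5000, 0.0000, -1.5000).
‖u_2‖ = 2.1213, so e_2 = (0.7071, 0.0000, -0.7071).
r_{13} = e_1·w_3 = 0.0000; r_{23} = e_2·w_3 = 0.0000.
u_3 = w_3 + 0.0000·e_1 − 0.0000·e_2 = (4.0000, 4.0000, 4.0000).
‖u_3‖ = 6.9282, so e_3 = (0.5774, 0.5774, 0.5774).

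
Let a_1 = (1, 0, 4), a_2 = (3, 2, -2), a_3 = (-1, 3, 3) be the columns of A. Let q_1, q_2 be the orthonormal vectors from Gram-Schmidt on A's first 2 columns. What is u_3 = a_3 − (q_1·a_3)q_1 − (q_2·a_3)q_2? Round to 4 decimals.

u_3 = (-1.6970, 2.9697, 0.4242)

a_1 = (1, 0, 4); ‖a_1‖ = 4.1231, so q_1 = (0.2425, 0.0000, 0.9701).
q_1·a_2 = 0.2425·3 + 0.0000·2 + 0.9701·(-2) = -1.2127.
u_2 = a_2 + 1.2127·q_1 = (3.2941, 2.0000, -0.8235).
‖u_2‖ = 3.9407, so q_2 = (0.8359, 0.5075, -0.2090).
q_1·a_3 = 0.2425·(-1) + 0.0000·3 + 0.9701·3 = 2.6679; q_2·a_3 = 0.8359·(-1) + 0.5075·3 + (-0.2090)·3 = 0.0597.
u_3 = a_3 − 2.6679·q_1 − 0.0597·q_2 = (-1.6970, 2.9697, 0.4242).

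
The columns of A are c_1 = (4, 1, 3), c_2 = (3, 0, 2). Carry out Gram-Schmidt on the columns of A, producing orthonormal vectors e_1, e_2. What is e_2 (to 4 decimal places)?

e_2 = (0.3145, -0.9435, -0.1048)

e_1 = c_1/‖c_1‖ = (4, 1, 3)/5.0990 = (0.7845, 0.1961, 0.5883).
r_{12} = e_1·c_2 = 3.5301.
u_2 = c_2 − 3.5301·e_1 = (0.2308, -0.6923, -0.0769).
‖u_2‖ = 0.7338, so e_2 = (0.3145, -0.9435, -0.1048).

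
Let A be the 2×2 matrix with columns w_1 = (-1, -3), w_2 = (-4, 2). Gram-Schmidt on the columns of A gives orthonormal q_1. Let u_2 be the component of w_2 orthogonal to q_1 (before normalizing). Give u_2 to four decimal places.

u_2 = (-4.2000, 1.4000)

q_1 = w_1/‖w_1‖ = (-1, -3)/3.1623 = (-0.3162, -0.9487).
r_{12} = q_1·w_2 = -0.6325.
u_2 = w_2 + 0.6325·q_1 = (-4.2000, 1.4000).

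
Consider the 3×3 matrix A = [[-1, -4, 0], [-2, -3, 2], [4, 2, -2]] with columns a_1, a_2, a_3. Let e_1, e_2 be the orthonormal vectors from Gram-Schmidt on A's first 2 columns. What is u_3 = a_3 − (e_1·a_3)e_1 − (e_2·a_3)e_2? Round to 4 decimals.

u_3 = (-0.5053, 0.8842, 0.3158)

a_1 = (-1, -2, 4); ‖a_1‖ = 4.5826, so e_1 = (-0.2182, -0.4364, 0.8729).
e_1·a_2 = (-0.2182)·(-4) + (-0.4364)·(-3) + 0.8729·2 = 3.9279.
u_2 = a_2 − 3.9279·e_1 = (-3.1429, -1.2857, -1.4286).
‖u_2‖ = 3.6839, so e_2 = (-0.8531, -0.3490, -0.3878).
e_1·a_3 = (-0.2182)·0 + (-0.4364)·2 + 0.8729·(-2) = -2.6186; e_2·a_3 = (-0.8531)·0 + (-0.3490)·2 + (-0.3878)·(-2) = 0.0776.
u_3 = a_3 + 2.6186·e_1 − 0.0776·e_2 = (-0.5053, 0.8842, 0.3158).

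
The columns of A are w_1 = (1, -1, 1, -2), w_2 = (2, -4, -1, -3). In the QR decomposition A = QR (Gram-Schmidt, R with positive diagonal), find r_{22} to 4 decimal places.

r_{22} = 3.5657

q_1 = w_1/‖w_1‖ = (1, -1, 1, -2)/2.6458 = (0.3780, -0.3780, 0.3780, -0.7559).
r_{12} = q_1·w_2 = 4.1576.
u_2 = w_2 − 4.1576·q_1 = (0.4286, -2.4286, -2.5714, 0.1429).
r_{22} = ‖u_2‖ = 3.5657.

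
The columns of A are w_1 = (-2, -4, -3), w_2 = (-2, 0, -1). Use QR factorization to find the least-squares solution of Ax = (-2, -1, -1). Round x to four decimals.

x = (0.2083, 0.7083)

w_1 = (-2, -4, -3); ‖w_1‖ = 5.3852, so q_1 = (-0.3714, -0.7428, -0.5571).
q_1·w_2 = (-0.3714)·(-2) + (-0.7428)·0 + (-0.5571)·(-1) = 1.2999.
u_2 = w_2 − 1.2999·q_1 = (-1.5172, 0.9655, -0.2759).
‖u_2‖ = 1.8194, so q_2 = (-0.8339, 0.5307, -0.1516).
Qᵀb = (2.0426, 1.2888).
Back-substitute: x_2 = 1.2888/1.8194 = 0.7083.
x_1 = (2.0426 − 1.2999·0.7083)/5.3852 = 0.2083.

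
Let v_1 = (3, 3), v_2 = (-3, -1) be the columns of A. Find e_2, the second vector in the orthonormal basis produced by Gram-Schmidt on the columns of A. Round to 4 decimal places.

v_1 = (3, 3); ‖v_1‖ = 4.2426, so e_1 = (0.7071, 0.7071).
e_1·v_2 = 0.7071·(-3) + 0.7071·(-1) = -2.8284.
u_2 = v_2 + 2.8284·e_1 = (-1.0000, 1.0000).
‖u_2‖ = 1.4142, so e_2 = (-0.7071, 0.7071).

e_2 = (-0.7071, 0.7071)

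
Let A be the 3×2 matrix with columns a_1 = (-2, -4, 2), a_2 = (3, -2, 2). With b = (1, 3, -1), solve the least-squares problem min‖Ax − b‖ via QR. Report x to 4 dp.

x = (-0.6505, -0.0645)

a_1 = (-2, -4, 2); ‖a_1‖ = 4.8990, so e_1 = (-0.4082, -0.8165, 0.4082).
e_1·a_2 = (-0.4082)·3 + (-0.8165)·(-2) + 0.4082·2 = 1.2247.
u_2 = a_2 − 1.2247·e_1 = (3.5000, -1.0000, 1.5000).
‖u_2‖ = 3.9370, so e_2 = (0.8890, -0.2540, 0.3810).
Qᵀb = (-3.2660, -0.2540).
Back-substitute: x_2 = -0.2540/3.9370 = -0.0645.
x_1 = (-3.2660 − 1.2247·(-0.0645))/4.8990 = -0.6505.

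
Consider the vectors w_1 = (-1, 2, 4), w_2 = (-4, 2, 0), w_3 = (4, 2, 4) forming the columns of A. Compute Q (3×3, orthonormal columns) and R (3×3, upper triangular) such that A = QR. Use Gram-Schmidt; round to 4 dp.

Q = [[-0.2182, -0.8790, 0.4240], [0.4364, 0.3007, 0.8480], [0.8729, -0.3701, -0.3180]], R = [[4.5826, 1.7457, 3.4915], [0.0000, 4.1173, -4.3949], [0.0000, 0.0000, 2.1200]]

q_1 = w_1/‖w_1‖ = (-1, 2, 4)/4.5826 = (-0.2182, 0.4364, 0.8729).
r_{12} = q_1·w_2 = 1.7457.
u_2 = w_2 − 1.7457·q_1 = (-3.6190, 1.2381, -1.5238).
‖u_2‖ = 4.1173, so q_2 = (-0.8790, 0.3007, -0.3701).
r_{13} = q_1·w_3 = 3.4915; r_{23} = q_2·w_3 = -4.3949.
u_3 = w_3 − 3.4915·q_1 + 4.3949·q_2 = (0.8989, 1.7978, -0.6742).
‖u_3‖ = 2.1200, so q_3 = (0.4240, 0.8480, -0.3180).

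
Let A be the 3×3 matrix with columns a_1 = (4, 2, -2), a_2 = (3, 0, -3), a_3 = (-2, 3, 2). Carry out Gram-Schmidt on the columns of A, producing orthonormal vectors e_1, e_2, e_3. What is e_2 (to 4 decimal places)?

e_2 = (0.0000, -0.7071, -0.7071)

a_1 = (4, 2, -2); ‖a_1‖ = 4.8990, so e_1 = (0.8165, 0.4082, -0.4082).
e_1·a_2 = 0.8165·3 + 0.4082·0 + (-0.4082)·(-3) = 3.6742.
u_2 = a_2 − 3.6742·e_1 = (0.0000, -1.5000, -1.5000).
‖u_2‖ = 2.1213, so e_2 = (0.0000, -0.7071, -0.7071).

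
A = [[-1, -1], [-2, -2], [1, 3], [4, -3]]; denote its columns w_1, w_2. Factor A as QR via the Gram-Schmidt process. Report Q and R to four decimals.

w_1 = (-1, -2, 1, 4); ‖w_1‖ = 4.6904, so e_1 = (-0.2132, -0.4264, 0.2132, 0.8528).
e_1·w_2 = (-0.2132)·(-1) + (-0.4264)·(-2) + 0.2132·3 + 0.8528·(-3) = -0.8528.
u_2 = w_2 + 0.8528·e_1 = (-1.1818, -2.3636, 3.1818, -2.2727).
‖u_2‖ = 4.7194, so e_2 = (-0.2504, -0.5008, 0.6742, -0.4816).

Q = [[-0.2132, -0.2504], [-0.4264, -0.5008], [0.2132, 0.6742], [0.8528, -0.4816]], R = [[4.6904, -0.8528], [0.0000, 4.7194]]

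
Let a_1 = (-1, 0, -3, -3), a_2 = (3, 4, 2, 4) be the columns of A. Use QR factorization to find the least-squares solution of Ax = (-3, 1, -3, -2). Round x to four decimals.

a_1 = (-1, 0, -3, -3); ‖a_1‖ = 4.3589, so e_1 = (-0.2294, 0.0000, -0.6882, -0.6882).
e_1·a_2 = (-0.2294)·3 + 0.0000·4 + (-0.6882)·2 + (-0.6882)·4 = -4.8177.
u_2 = a_2 + 4.8177·e_1 = (1.8947, 4.0000, -1.3158, 0.6842).
‖u_2‖ = 4.6679, so e_2 = (0.4059, 0.8569, -0.2819, 0.1466).
Qᵀb = (4.1295, 0.1917).
Back-substitute: x_2 = 0.1917/4.6679 = 0.0411.
x_1 = (4.1295 + 4.8177·0.0411)/4.3589 = 0.9928.

x = (0.9928, 0.0411)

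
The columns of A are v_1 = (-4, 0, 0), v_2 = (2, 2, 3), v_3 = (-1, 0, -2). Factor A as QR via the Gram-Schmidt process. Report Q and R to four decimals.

q_1 = v_1/‖v_1‖ = (-4, 0, 0)/4.0000 = (-1.0000, 0.0000, 0.0000).
r_{12} = q_1·v_2 = -2.0000.
u_2 = v_2 + 2.0000·q_1 = (0.0000, 2.0000, 3.0000).
‖u_2‖ = 3.6056, so q_2 = (0.0000, 0.5547, 0.8321).
r_{13} = q_1·v_3 = 1.0000; r_{23} = q_2·v_3 = -1.6641.
u_3 = v_3 − 1.0000·q_1 + 1.6641·q_2 = (0.0000, 0.9231, -0.6154).
‖u_3‖ = 1.1094, so q_3 = (0.0000, 0.8321, -0.5547).

Q = [[-1.0000, 0.0000, 0.0000], [0.0000, 0.5547, 0.8321], [0.0000, 0.8321, -0.5547]], R = [[4.0000, -2.0000, 1.0000], [0.0000, 3.6056, -1.6641], [0.0000, 0.0000, 1.1094]]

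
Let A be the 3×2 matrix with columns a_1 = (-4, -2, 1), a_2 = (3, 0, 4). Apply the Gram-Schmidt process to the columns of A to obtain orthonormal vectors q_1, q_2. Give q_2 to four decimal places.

q_1 = a_1/‖a_1‖ = (-4, -2, 1)/4.5826 = (-0.8729, -0.4364, 0.2182).
r_{12} = q_1·a_2 = -1.7457.
u_2 = a_2 + 1.7457·q_1 = (1.4762, -0.7619, 4.3810).
‖u_2‖ = 4.6853, so q_2 = (0.3151, -0.1626, 0.9350).

q_2 = (0.3151, -0.1626, 0.9350)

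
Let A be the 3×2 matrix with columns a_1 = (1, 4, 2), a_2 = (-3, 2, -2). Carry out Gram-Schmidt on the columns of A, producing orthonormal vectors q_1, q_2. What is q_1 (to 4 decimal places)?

a_1 = (1, 4, 2); ‖a_1‖ = 4.5826, so q_1 = (0.2182, 0.8729, 0.4364).

q_1 = (0.2182, 0.8729, 0.4364)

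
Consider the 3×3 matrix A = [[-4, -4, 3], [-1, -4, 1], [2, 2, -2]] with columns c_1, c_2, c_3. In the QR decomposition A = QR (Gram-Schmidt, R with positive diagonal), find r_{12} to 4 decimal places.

e_1 = c_1/‖c_1‖ = (-4, -1, 2)/4.5826 = (-0.8729, -0.2182, 0.4364).
r_{12} = e_1·c_2 = 5.2372.

r_{12} = 5.2372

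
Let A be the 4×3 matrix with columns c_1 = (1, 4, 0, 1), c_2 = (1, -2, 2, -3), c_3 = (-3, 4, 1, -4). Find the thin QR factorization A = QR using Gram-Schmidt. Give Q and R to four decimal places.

Q = [[0.2357, 0.4410, -0.7911], [0.9428, 0.0630, 0.3265], [0.0000, 0.5669, -0.0502], [0.2357, -0.6929, -0.5148]], R = [[4.2426, -2.3570, 2.1213], [0.0000, 3.5277, 2.2678], [0.0000, 0.0000, 5.6883]]

e_1 = c_1/‖c_1‖ = (1, 4, 0, 1)/4.2426 = (0.2357, 0.9428, 0.0000, 0.2357).
r_{12} = e_1·c_2 = -2.3570.
u_2 = c_2 + 2.3570·e_1 = (1.5556, 0.2222, 2.0000, -2.4444).
‖u_2‖ = 3.5277, so e_2 = (0.4410, 0.0630, 0.5669, -0.6929).
r_{13} = e_1·c_3 = 2.1213; r_{23} = e_2·c_3 = 2.2678.
u_3 = c_3 − 2.1213·e_1 − 2.2678·e_2 = (-4.5000, 1.8571, -0.2857, -2.9286).
‖u_3‖ = 5.6883, so e_3 = (-0.7911, 0.3265, -0.0502, -0.5148).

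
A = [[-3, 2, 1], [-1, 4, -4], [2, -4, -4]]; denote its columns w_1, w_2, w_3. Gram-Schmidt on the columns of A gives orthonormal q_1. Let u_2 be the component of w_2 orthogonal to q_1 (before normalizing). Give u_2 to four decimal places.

u_2 = (-1.8571, 2.7143, -1.4286)

w_1 = (-3, -1, 2); ‖w_1‖ = 3.7417, so q_1 = (-0.8018, -0.2673, 0.5345).
q_1·w_2 = (-0.8018)·2 + (-0.2673)·4 + 0.5345·(-4) = -4.8107.
u_2 = w_2 + 4.8107·q_1 = (-1.8571, 2.7143, -1.4286).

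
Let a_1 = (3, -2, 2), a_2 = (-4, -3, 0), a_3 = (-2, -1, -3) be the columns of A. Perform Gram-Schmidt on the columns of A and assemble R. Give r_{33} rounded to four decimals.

a_1 = (3, -2, 2); ‖a_1‖ = 4.1231, so q_1 = (0.7276, -0.4851, 0.4851).
q_1·a_2 = 0.7276·(-4) + (-0.4851)·(-3) + 0.4851·0 = -1.4552.
u_2 = a_2 + 1.4552·q_1 = (-2.9412, -3.7059, 0.7059).
‖u_2‖ = 4.7836, so q_2 = (-0.6149, -0.7747, 0.1476).
q_1·a_3 = 0.7276·(-2) + (-0.4851)·(-1) + 0.4851·(-3) = -2.4254; q_2·a_3 = (-0.6149)·(-2) + (-0.7747)·(-1) + 0.1476·(-3) = 1.5617.
u_3 = a_3 + 2.4254·q_1 − 1.5617·q_2 = (0.7249, -0.9666, -2.0540).
r_{33} = ‖u_3‖ = 2.3830.

r_{33} = 2.3830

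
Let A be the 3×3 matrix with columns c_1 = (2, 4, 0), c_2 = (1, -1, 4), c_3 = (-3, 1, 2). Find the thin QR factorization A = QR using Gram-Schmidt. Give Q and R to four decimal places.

Q = [[0.4472, 0.2844, -0.8480], [0.8944, -0.1422, 0.4240], [0.0000, 0.9481, 0.3180]], R = [[4.4721, -0.4472, -0.4472], [0.0000, 4.2190, 0.9007], [0.0000, 0.0000, 3.6040]]

c_1 = (2, 4, 0); ‖c_1‖ = 4.4721, so e_1 = (0.4472, 0.8944, 0.0000).
e_1·c_2 = 0.4472·1 + 0.8944·(-1) + 0.0000·4 = -0.4472.
u_2 = c_2 + 0.4472·e_1 = (1.2000, -0.6000, 4.0000).
‖u_2‖ = 4.2190, so e_2 = (0.2844, -0.1422, 0.9481).
e_1·c_3 = 0.4472·(-3) + 0.8944·1 + 0.0000·2 = -0.4472; e_2·c_3 = 0.2844·(-3) + (-0.1422)·1 + 0.9481·2 = 0.9007.
u_3 = c_3 + 0.4472·e_1 − 0.9007·e_2 = (-3.0562, 1.5281, 1.1461).
‖u_3‖ = 3.6040, so e_3 = (-0.8480, 0.4240, 0.3180).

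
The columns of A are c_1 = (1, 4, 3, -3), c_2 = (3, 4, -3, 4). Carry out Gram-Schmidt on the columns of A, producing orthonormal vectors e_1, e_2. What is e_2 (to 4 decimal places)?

e_1 = c_1/‖c_1‖ = (1, 4, 3, -3)/5.9161 = (0.1690, 0.6761, 0.5071, -0.5071).
r_{12} = e_1·c_2 = -0.3381.
u_2 = c_2 + 0.3381·e_1 = (3.0571, 4.2286, -2.8286, 3.8286).
‖u_2‖ = 7.0630, so e_2 = (0.4328, 0.5987, -0.4005, 0.5421).

e_2 = (0.4328, 0.5987, -0.4005, 0.5421)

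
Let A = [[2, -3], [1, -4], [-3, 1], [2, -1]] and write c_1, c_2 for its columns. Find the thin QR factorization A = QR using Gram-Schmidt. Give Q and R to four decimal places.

Q = [[0.4714, -0.3502], [0.2357, -0.8316], [-0.7071, -0.3939], [0.4714, 0.1751]], R = [[4.2426, -3.5355], [0.0000, 3.8079]]

c_1 = (2, 1, -3, 2); ‖c_1‖ = 4.2426, so e_1 = (0.4714, 0.2357, -0.7071, 0.4714).
e_1·c_2 = 0.4714·(-3) + 0.2357·(-4) + (-0.7071)·1 + 0.4714·(-1) = -3.5355.
u_2 = c_2 + 3.5355·e_1 = (-1.3333, -3.1667, -1.5000, 0.6667).
‖u_2‖ = 3.8079, so e_2 = (-0.3502, -0.8316, -0.3939, 0.1751).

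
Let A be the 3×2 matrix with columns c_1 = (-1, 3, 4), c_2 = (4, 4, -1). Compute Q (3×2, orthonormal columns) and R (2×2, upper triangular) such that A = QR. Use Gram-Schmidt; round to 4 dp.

Q = [[-0.1961, 0.7299], [0.5883, 0.6218], [0.7845, -0.2839]], R = [[5.0990, 0.7845], [0.0000, 5.6907]]

q_1 = c_1/‖c_1‖ = (-1, 3, 4)/5.0990 = (-0.1961, 0.5883, 0.7845).
r_{12} = q_1·c_2 = 0.7845.
u_2 = c_2 − 0.7845·q_1 = (4.1538, 3.5385, -1.6154).
‖u_2‖ = 5.6907, so q_2 = (0.7299, 0.6218, -0.2839).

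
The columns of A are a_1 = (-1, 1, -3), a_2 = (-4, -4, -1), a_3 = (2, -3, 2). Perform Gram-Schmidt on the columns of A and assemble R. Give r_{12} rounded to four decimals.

a_1 = (-1, 1, -3); ‖a_1‖ = 3.3166, so q_1 = (-0.3015, 0.3015, -0.9045).
r_{12} = q_1·a_2 = 0.9045.

r_{12} = 0.9045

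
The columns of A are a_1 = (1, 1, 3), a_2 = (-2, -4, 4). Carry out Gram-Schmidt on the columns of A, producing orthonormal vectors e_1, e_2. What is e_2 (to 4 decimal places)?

e_1 = a_1/‖a_1‖ = (1, 1, 3)/3.3166 = (0.3015, 0.3015, 0.9045).
r_{12} = e_1·a_2 = 1.8091.
u_2 = a_2 − 1.8091·e_1 = (-2.5455, -4.5455, 2.3636).
‖u_2‖ = 5.7208, so e_2 = (-0.4449, -0.7946, 0.4132).

e_2 = (-0.4449, -0.7946, 0.4132)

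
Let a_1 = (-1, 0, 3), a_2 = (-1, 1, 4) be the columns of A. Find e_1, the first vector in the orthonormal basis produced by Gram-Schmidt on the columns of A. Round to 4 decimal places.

a_1 = (-1, 0, 3); ‖a_1‖ = 3.1623, so e_1 = (-0.3162, 0.0000, 0.9487).

e_1 = (-0.3162, 0.0000, 0.9487)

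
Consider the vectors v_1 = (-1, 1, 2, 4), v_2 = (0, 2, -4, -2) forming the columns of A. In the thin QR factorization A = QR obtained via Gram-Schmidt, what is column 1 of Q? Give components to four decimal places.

e_1 = (-0.2132, 0.2132, 0.4264, 0.8528)

e_1 = v_1/‖v_1‖ = (-1, 1, 2, 4)/4.6904 = (-0.2132, 0.2132, 0.4264, 0.8528).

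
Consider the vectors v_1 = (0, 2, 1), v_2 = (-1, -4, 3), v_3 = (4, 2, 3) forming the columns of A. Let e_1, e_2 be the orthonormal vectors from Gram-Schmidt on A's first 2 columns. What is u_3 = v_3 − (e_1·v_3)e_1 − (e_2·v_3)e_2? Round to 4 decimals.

e_1 = v_1/‖v_1‖ = (0, 2, 1)/2.2361 = (0.0000, 0.8944, 0.4472).
r_{12} = e_1·v_2 = -2.2361.
u_2 = v_2 + 2.2361·e_1 = (-1.0000, -2.0000, 4.0000).
‖u_2‖ = 4.5826, so e_2 = (-0.2182, -0.4364, 0.8729).
r_{13} = e_1·v_3 = 3.1305; r_{23} = e_2·v_3 = 0.8729.
u_3 = v_3 − 3.1305·e_1 − 0.8729·e_2 = (4.1905, -0.4190, 0.8381).

u_3 = (4.1905, -0.4190, 0.8381)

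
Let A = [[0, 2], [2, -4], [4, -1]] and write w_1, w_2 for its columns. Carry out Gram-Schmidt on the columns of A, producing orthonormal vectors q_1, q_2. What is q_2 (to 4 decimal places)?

q_1 = w_1/‖w_1‖ = (0, 2, 4)/4.4721 = (0.0000, 0.4472, 0.8944).
r_{12} = q_1·w_2 = -2.6833.
u_2 = w_2 + 2.6833·q_1 = (2.0000, -2.8000, 1.4000).
‖u_2‖ = 3.7148, so q_2 = (0.5384, -0.7537, 0.3769).

q_2 = (0.5384, -0.7537, 0.3769)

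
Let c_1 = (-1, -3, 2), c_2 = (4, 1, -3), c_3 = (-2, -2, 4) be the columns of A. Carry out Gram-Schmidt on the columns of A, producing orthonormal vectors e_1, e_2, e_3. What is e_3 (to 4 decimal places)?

e_3 = (0.5013, 0.3581, 0.7877)

c_1 = (-1, -3, 2); ‖c_1‖ = 3.7417, so e_1 = (-0.2673, -0.8018, 0.5345).
e_1·c_2 = (-0.2673)·4 + (-0.8018)·1 + 0.5345·(-3) = -3.4744.
u_2 = c_2 + 3.4744·e_1 = (3.0714, -1.7857, -1.1429).
‖u_2‖ = 3.7321, so e_2 = (0.8230, -0.4785, -0.3062).
e_1·c_3 = (-0.2673)·(-2) + (-0.8018)·(-2) + 0.5345·4 = 4.2762; e_2·c_3 = 0.8230·(-2) + (-0.4785)·(-2) + (-0.3062)·4 = -1.9139.
u_3 = c_3 − 4.2762·e_1 + 1.9139·e_2 = (0.7179, 0.5128, 1.1282).
‖u_3‖ = 1.4322, so e_3 = (0.5013, 0.3581, 0.7877).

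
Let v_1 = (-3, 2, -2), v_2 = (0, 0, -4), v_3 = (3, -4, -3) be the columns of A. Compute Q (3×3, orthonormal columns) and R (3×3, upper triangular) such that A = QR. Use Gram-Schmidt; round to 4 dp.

q_1 = v_1/‖v_1‖ = (-3, 2, -2)/4.1231 = (-0.7276, 0.4851, -0.4851).
r_{12} = q_1·v_2 = 1.9403.
u_2 = v_2 − 1.9403·q_1 = (1.4118, -0.9412, -3.0588).
‖u_2‖ = 3.4979, so q_2 = (0.4036, -0.2691, -0.8745).
r_{13} = q_1·v_3 = -2.6679; r_{23} = q_2·v_3 = 4.9105.
u_3 = v_3 + 2.6679·q_1 − 4.9105·q_2 = (-0.9231, -1.3846, 0.0000).
‖u_3‖ = 1.6641, so q_3 = (-0.5547, -0.8321, 0.0000).

Q = [[-0.7276, 0.4036, -0.5547], [0.4851, -0.2691, -0.8321], [-0.4851, -0.8745, 0.0000]], R = [[4.1231, 1.9403, -2.6679], [0.0000, 3.4979, 4.9105], [0.0000, 0.0000, 1.6641]]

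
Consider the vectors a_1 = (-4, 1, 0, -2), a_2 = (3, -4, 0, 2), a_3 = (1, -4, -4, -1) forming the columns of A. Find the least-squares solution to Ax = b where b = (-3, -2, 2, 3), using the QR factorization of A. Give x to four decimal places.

x = (1.6386, 1.7491, -0.7618)

a_1 = (-4, 1, 0, -2); ‖a_1‖ = 4.5826, so q_1 = (-0.8729, 0.2182, 0.0000, -0.4364).
q_1·a_2 = (-0.8729)·3 + 0.2182·(-4) + 0.0000·0 + (-0.4364)·2 = -4.3644.
u_2 = a_2 + 4.3644·q_1 = (-0.8095, -3.0476, 0.0000, 0.0952).
‖u_2‖ = 3.1547, so q_2 = (-0.2566, -0.9660, 0.0000, 0.0302).
q_1·a_3 = (-0.8729)·1 + 0.2182·(-4) + 0.0000·(-4) + (-0.4364)·(-1) = -1.3093; q_2·a_3 = (-0.2566)·1 + (-0.9660)·(-4) + 0.0000·(-4) + 0.0302·(-1) = 3.5774.
u_3 = a_3 + 1.3093·q_1 − 3.5774·q_2 = (0.7751, -0.2584, -4.0000, -1.6794).
‖u_3‖ = 4.4145, so q_3 = (0.1756, -0.0585, -0.9061, -0.3804).
Qᵀb = (0.8729, 2.7925, -3.3632).
Back-substitute: x_3 = -3.3632/4.4145 = -0.7618.
x_2 = (2.7925 − 3.5774·(-0.7618))/3.1547 = 1.7491.
x_1 = (0.8729 + 4.3644·1.7491 + 1.3093·(-0.7618))/4.5826 = 1.6386.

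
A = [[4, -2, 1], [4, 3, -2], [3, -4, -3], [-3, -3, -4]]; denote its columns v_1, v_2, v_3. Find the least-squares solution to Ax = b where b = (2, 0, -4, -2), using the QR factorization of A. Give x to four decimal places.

v_1 = (4, 4, 3, -3); ‖v_1‖ = 7.0711, so e_1 = (0.5657, 0.5657, 0.4243, -0.4243).
e_1·v_2 = 0.5657·(-2) + 0.5657·3 + 0.4243·(-4) + (-0.4243)·(-3) = 0.1414.
u_2 = v_2 − 0.1414·e_1 = (-2.0800, 2.9200, -4.0600, -2.9400).
‖u_2‖ = 6.1628, so e_2 = (-0.3375, 0.4738, -0.6588, -0.4771).
e_1·v_3 = 0.5657·1 + 0.5657·(-2) + 0.4243·(-3) + (-0.4243)·(-4) = -0.1414; e_2·v_3 = (-0.3375)·1 + 0.4738·(-2) + (-0.6588)·(-3) + (-0.4771)·(-4) = 2.5995.
u_3 = v_3 + 0.1414·e_1 − 2.5995·e_2 = (1.9573, -3.1517, -1.2275, -2.8199).
‖u_3‖ = 4.8190, so e_3 = (0.4062, -0.6540, -0.2547, -0.5852).
Qᵀb = (0.2828, 2.9143, 3.0015).
Back-substitute: x_3 = 3.0015/4.8190 = 0.6229.
x_2 = (2.9143 − 2.5995·0.6229)/6.1628 = 0.2102.
x_1 = (0.2828 − 0.1414·0.2102 + 0.1414·0.6229)/7.0711 = 0.0483.

x = (0.0483, 0.2102, 0.6229)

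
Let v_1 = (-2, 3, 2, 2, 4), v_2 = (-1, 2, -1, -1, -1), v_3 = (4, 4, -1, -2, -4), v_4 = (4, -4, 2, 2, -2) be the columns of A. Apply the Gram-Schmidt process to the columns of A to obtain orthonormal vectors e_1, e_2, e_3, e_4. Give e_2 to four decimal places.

e_2 = (-0.3536, 0.7071, -0.3536, -0.3536, -0.3536)

v_1 = (-2, 3, 2, 2, 4); ‖v_1‖ = 6.0828, so e_1 = (-0.3288, 0.4932, 0.3288, 0.3288, 0.6576).
e_1·v_2 = (-0.3288)·(-1) + 0.4932·2 + 0.3288·(-1) + 0.3288·(-1) + 0.6576·(-1) = 0.0000.
u_2 = v_2 + 0.0000·e_1 = (-1.0000, 2.0000, -1.0000, -1.0000, -1.0000).
‖u_2‖ = 2.8284, so e_2 = (-0.3536, 0.7071, -0.3536, -0.3536, -0.3536).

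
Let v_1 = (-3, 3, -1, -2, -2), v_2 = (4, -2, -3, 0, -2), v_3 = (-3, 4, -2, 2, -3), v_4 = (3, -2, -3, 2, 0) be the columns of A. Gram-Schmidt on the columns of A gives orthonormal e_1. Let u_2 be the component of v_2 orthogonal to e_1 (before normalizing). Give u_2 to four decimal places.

u_2 = (2.7778, -0.7778, -3.4074, -0.8148, -2.8148)

v_1 = (-3, 3, -1, -2, -2); ‖v_1‖ = 5.1962, so e_1 = (-0.5774, 0.5774, -0.1925, -0.3849, -0.3849).
e_1·v_2 = (-0.5774)·4 + 0.5774·(-2) + (-0.1925)·(-3) + (-0.3849)·0 + (-0.3849)·(-2) = -2.1170.
u_2 = v_2 + 2.1170·e_1 = (2.7778, -0.7778, -3.4074, -0.8148, -2.8148).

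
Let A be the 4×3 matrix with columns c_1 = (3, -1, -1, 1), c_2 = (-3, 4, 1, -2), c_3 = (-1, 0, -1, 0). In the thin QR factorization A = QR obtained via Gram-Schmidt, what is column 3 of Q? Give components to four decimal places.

e_3 = (-0.3329, 0.0303, -0.9381, 0.0908)

c_1 = (3, -1, -1, 1); ‖c_1‖ = 3.4641, so e_1 = (0.8660, -0.2887, -0.2887, 0.2887).
e_1·c_2 = 0.8660·(-3) + (-0.2887)·4 + (-0.2887)·1 + 0.2887·(-2) = -4.6188.
u_2 = c_2 + 4.6188·e_1 = (1.0000, 2.6667, -0.3333, -0.6667).
‖u_2‖ = 2.9439, so e_2 = (0.3397, 0.9058, -0.1132, -0.2265).
e_1·c_3 = 0.8660·(-1) + (-0.2887)·0 + (-0.2887)·(-1) + 0.2887·0 = -0.5774; e_2·c_3 = 0.3397·(-1) + 0.9058·0 + (-0.1132)·(-1) + (-0.2265)·0 = -0.2265.
u_3 = c_3 + 0.5774·e_1 + 0.2265·e_2 = (-0.4231, 0.0385, -1.1923, 0.1154).
‖u_3‖ = 1.2710, so e_3 = (-0.3329, 0.0303, -0.9381, 0.0908).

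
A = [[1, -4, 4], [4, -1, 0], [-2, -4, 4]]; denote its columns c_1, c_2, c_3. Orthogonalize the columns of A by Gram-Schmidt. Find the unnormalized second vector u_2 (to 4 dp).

c_1 = (1, 4, -2); ‖c_1‖ = 4.5826, so q_1 = (0.2182, 0.8729, -0.4364).
q_1·c_2 = 0.2182·(-4) + 0.8729·(-1) + (-0.4364)·(-4) = 0.0000.
u_2 = c_2 + 0.0000·q_1 = (-4.0000, -1.0000, -4.0000).

u_2 = (-4.0000, -1.0000, -4.0000)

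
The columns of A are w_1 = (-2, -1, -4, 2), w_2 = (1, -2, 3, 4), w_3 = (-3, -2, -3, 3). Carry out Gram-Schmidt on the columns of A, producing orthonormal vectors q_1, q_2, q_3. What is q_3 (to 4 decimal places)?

q_3 = (-0.8525, -0.2765, 0.3875, -0.2158)

q_1 = w_1/‖w_1‖ = (-2, -1, -4, 2)/5.0000 = (-0.4000, -0.2000, -0.8000, 0.4000).
r_{12} = q_1·w_2 = -0.8000.
u_2 = w_2 + 0.8000·q_1 = (0.6800, -2.1600, 2.3600, 4.3200).
‖u_2‖ = 5.4185, so q_2 = (0.1255, -0.3986, 0.4355, 0.7973).
r_{13} = q_1·w_3 = 5.2000; r_{23} = q_2·w_3 = 1.5060.
u_3 = w_3 − 5.2000·q_1 − 1.5060·q_2 = (-1.1090, -0.3597, 0.5041, -0.2807).
‖u_3‖ = 1.3008, so q_3 = (-0.8525, -0.2765, 0.3875, -0.2158).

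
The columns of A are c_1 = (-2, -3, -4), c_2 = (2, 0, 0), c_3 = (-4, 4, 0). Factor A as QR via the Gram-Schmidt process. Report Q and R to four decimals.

e_1 = c_1/‖c_1‖ = (-2, -3, -4)/5.3852 = (-0.3714, -0.5571, -0.7428).
r_{12} = e_1·c_2 = -0.7428.
u_2 = c_2 + 0.7428·e_1 = (1.7241, -0.4138, -0.5517).
‖u_2‖ = 1.8570, so e_2 = (0.9285, -0.2228, -0.2971).
r_{13} = e_1·c_3 = -0.7428; r_{23} = e_2·c_3 = -4.6052.
u_3 = c_3 + 0.7428·e_1 + 4.6052·e_2 = (0.0000, 2.5600, -1.9200).
‖u_3‖ = 3.2000, so e_3 = (0.0000, 0.8000, -0.6000).

Q = [[-0.3714, 0.9285, 0.0000], [-0.5571, -0.2228, 0.8000], [-0.7428, -0.2971, -0.6000]], R = [[5.3852, -0.7428, -0.7428], [0.0000, 1.8570, -4.6052], [0.0000, 0.0000, 3.2000]]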